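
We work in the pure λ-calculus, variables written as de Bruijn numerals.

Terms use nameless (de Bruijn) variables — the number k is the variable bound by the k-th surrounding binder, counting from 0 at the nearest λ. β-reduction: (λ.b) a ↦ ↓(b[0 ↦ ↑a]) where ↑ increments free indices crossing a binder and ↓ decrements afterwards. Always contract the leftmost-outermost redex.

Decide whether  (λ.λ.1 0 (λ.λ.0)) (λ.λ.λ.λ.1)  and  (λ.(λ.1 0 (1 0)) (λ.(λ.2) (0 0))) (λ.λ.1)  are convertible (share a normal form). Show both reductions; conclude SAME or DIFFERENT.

Term A:
  start: (λ.λ.1 0 (λ.λ.0)) (λ.λ.λ.λ.1)
  [1] λ.(λ.λ.λ.λ.1) 0 (λ.λ.0)
  [2] λ.(λ.λ.λ.1) (λ.λ.0)
  [3] λ.λ.λ.1

Term B:
  start: (λ.(λ.1 0 (1 0)) (λ.(λ.2) (0 0))) (λ.λ.1)
  [1] (λ.(λ.λ.1) 0 ((λ.λ.1) 0)) (λ.(λ.λ.λ.1) (0 0))
  [2] (λ.λ.1) (λ.(λ.λ.λ.1) (0 0)) ((λ.λ.1) (λ.(λ.λ.λ.1) (0 0)))
  [3] (λ.λ.(λ.λ.λ.1) (0 0)) ((λ.λ.1) (λ.(λ.λ.λ.1) (0 0)))
  [4] λ.(λ.λ.λ.1) (0 0)
  [5] λ.λ.λ.1

Answer: SAME — A ⇓ λ.λ.λ.1, B ⇓ λ.λ.λ.1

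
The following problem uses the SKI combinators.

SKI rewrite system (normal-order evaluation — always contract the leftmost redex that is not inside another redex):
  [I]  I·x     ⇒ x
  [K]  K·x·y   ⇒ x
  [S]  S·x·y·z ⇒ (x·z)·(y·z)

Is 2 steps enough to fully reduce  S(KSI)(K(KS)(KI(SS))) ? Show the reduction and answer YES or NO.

  start: S(KSI)(K(KS)(KI(SS)))
  [1] SS(K(KS)(KI(SS)))
  [2] SS(KS)

Answer: YES — reaches normal form SS(KS) in 2 ≤ 2 steps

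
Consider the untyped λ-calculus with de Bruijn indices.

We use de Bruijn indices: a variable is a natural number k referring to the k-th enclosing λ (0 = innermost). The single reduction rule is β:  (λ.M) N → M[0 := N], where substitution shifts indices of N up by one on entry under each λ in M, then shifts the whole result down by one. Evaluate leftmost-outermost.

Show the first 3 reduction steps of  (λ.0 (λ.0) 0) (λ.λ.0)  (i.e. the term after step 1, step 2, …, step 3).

Answer: after 3 steps: λ.λ.0

Working:
  start: (λ.0 (λ.0) 0) (λ.λ.0)
  [1] (λ.λ.0) (λ.0) (λ.λ.0)
  [2] (λ.0) (λ.λ.0)
  [3] λ.λ.0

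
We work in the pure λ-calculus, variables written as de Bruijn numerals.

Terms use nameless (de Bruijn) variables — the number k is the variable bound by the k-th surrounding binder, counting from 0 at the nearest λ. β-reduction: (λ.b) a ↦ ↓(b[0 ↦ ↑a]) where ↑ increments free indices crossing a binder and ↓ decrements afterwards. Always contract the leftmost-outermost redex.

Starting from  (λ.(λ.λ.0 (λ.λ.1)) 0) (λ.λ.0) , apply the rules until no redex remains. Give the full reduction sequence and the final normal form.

Answer: normal form = λ.0 (λ.λ.1)  (in 2 steps)

Reduction:
  start: (λ.(λ.λ.0 (λ.λ.1)) 0) (λ.λ.0)
  step 1: (λ.λ.0 (λ.λ.1)) (λ.λ.0)
  step 2: λ.0 (λ.λ.1)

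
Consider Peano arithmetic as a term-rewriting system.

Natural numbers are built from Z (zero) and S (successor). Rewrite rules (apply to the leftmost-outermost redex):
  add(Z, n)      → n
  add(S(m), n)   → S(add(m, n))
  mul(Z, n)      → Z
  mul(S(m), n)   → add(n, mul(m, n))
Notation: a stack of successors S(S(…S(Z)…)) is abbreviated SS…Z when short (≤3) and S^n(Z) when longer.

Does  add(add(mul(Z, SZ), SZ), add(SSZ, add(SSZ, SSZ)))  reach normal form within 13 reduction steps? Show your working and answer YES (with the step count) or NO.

Answer: YES — reaches normal form S^7(Z) in 10 ≤ 13 steps

Derivation:
  start: add(add(mul(Z, SZ), SZ), add(SSZ, add(SSZ, SSZ)))
  [1] add(add(Z, SZ), add(SSZ, add(SSZ, SSZ)))
  [2] add(SZ, add(SSZ, add(SSZ, SSZ)))
  [3] S(add(Z, add(SSZ, add(SSZ, SSZ))))
  [4] S(add(SSZ, add(SSZ, SSZ)))
  [5] S(S(add(SZ, add(SSZ, SSZ))))
  [6] S(S(S(add(Z, add(SSZ, SSZ)))))
  [7] S(S(S(add(SSZ, SSZ))))
  [8] S(S(S(S(add(SZ, SSZ)))))
  [9] S(S(S(S(S(add(Z, SSZ))))))
  [10] S^7(Z)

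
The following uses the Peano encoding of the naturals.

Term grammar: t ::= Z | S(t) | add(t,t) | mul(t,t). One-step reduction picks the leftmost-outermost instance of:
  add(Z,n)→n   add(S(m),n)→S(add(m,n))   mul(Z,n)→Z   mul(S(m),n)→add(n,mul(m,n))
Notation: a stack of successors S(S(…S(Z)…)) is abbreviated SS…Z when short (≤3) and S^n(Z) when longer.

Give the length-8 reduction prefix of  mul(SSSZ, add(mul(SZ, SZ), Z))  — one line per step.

Answer: after 8 steps: S(add(Z, mul(SSZ, add(mul(SZ, SZ), Z))))

Working:
  start: mul(SSSZ, add(mul(SZ, SZ), Z))
  step 1: add(add(mul(SZ, SZ), Z), mul(SSZ, add(mul(SZ, SZ), Z)))
  step 2: add(add(add(SZ, mul(Z, SZ)), Z), mul(SSZ, add(mul(SZ, SZ), Z)))
  step 3: add(add(S(add(Z, mul(Z, SZ))), Z), mul(SSZ, add(mul(SZ, SZ), Z)))
  step 4: add(S(add(add(Z, mul(Z, SZ)), Z)), mul(SSZ, add(mul(SZ, SZ), Z)))
  step 5: S(add(add(add(Z, mul(Z, SZ)), Z), mul(SSZ, add(mul(SZ, SZ), Z))))
  step 6: S(add(add(mul(Z, SZ), Z), mul(SSZ, add(mul(SZ, SZ), Z))))
  step 7: S(add(add(Z, Z), mul(SSZ, add(mul(SZ, SZ), Z))))
  step 8: S(add(Z, mul(SSZ, add(mul(SZ, SZ), Z))))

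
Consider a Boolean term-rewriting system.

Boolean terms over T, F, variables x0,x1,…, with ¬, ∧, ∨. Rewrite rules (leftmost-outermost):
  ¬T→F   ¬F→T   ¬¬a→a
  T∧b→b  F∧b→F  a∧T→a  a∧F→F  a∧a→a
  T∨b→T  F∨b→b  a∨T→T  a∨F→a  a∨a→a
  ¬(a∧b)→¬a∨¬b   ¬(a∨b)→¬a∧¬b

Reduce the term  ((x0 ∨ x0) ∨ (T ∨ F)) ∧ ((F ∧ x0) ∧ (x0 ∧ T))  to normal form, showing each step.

Answer: normal form = F  (in 6 steps)

Reduction:
  start: ((x0 ∨ x0) ∨ (T ∨ F)) ∧ ((F ∧ x0) ∧ (x0 ∧ T))
  step 1: (x0 ∨ (T ∨ F)) ∧ ((F ∧ x0) ∧ (x0 ∧ T))
  step 2: (x0 ∨ T) ∧ ((F ∧ x0) ∧ (x0 ∧ T))
  step 3: T ∧ ((F ∧ x0) ∧ (x0 ∧ T))
  step 4: (F ∧ x0) ∧ (x0 ∧ T)
  step 5: F ∧ (x0 ∧ T)
  step 6: F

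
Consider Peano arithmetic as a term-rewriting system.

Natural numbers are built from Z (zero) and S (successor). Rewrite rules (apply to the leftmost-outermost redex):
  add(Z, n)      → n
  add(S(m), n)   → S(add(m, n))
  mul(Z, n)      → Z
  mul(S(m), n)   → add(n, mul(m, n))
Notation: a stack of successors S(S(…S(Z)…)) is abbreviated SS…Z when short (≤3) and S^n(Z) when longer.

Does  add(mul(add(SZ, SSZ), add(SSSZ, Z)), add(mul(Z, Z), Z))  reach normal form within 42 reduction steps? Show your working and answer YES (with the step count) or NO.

Answer: YES — reaches normal form S^9(Z) in 42 ≤ 42 steps

Derivation:
  start: add(mul(add(SZ, SSZ), add(SSSZ, Z)), add(mul(Z, Z), Z))
  step 1: add(mul(S(add(Z, SSZ)), add(SSSZ, Z)), add(mul(Z, Z), Z))
  step 2: add(add(add(SSSZ, Z), mul(add(Z, SSZ), add(SSSZ, Z))), add(mul(Z, Z), Z))
  step 3: add(add(S(add(SSZ, Z)), mul(add(Z, SSZ), add(SSSZ, Z))), add(mul(Z, Z), Z))
  step 4: add(S(add(add(SSZ, Z), mul(add(Z, SSZ), add(SSSZ, Z)))), add(mul(Z, Z), Z))
  step 5: S(add(add(add(SSZ, Z), mul(add(Z, SSZ), add(SSSZ, Z))), add(mul(Z, Z), Z)))
  step 6: S(add(add(S(add(SZ, Z)), mul(add(Z, SSZ), add(SSSZ, Z))), add(mul(Z, Z), Z)))
  step 7: S(add(S(add(add(SZ, Z), mul(add(Z, SSZ), add(SSSZ, Z)))), add(mul(Z, Z), Z)))
  step 8: S(S(add(add(add(SZ, Z), mul(add(Z, SSZ), add(SSSZ, Z))), add(mul(Z, Z), Z))))
  step 9: S(S(add(add(S(add(Z, Z)), mul(add(Z, SSZ), add(SSSZ, Z))), add(mul(Z, Z), Z))))
  step 10: S(S(add(S(add(add(Z, Z), mul(add(Z, SSZ), add(SSSZ, Z)))), add(mul(Z, Z), Z))))
  step 11: S(S(S(add(add(add(Z, Z), mul(add(Z, SSZ), add(SSSZ, Z))), add(mul(Z, Z), Z)))))
  step 12: S(S(S(add(add(Z, mul(add(Z, SSZ), add(SSSZ, Z))), add(mul(Z, Z), Z)))))
  step 13: S(S(S(add(mul(add(Z, SSZ), add(SSSZ, Z)), add(mul(Z, Z), Z)))))
  step 14: S(S(S(add(mul(SSZ, add(SSSZ, Z)), add(mul(Z, Z), Z)))))
  step 15: S(S(S(add(add(add(SSSZ, Z), mul(SZ, add(SSSZ, Z))), add(mul(Z, Z), Z)))))
  step 16: S(S(S(add(add(S(add(SSZ, Z)), mul(SZ, add(SSSZ, Z))), add(mul(Z, Z), Z)))))
  step 17: S(S(S(add(S(add(add(SSZ, Z), mul(SZ, add(SSSZ, Z)))), add(mul(Z, Z), Z)))))
  step 18: S(S(S(S(add(add(add(SSZ, Z), mul(SZ, add(SSSZ, Z))), add(mul(Z, Z), Z))))))
  step 19: S(S(S(S(add(add(S(add(SZ, Z)), mul(SZ, add(SSSZ, Z))), add(mul(Z, Z), Z))))))
  step 20: S(S(S(S(add(S(add(add(SZ, Z), mul(SZ, add(SSSZ, Z)))), add(mul(Z, Z), Z))))))
  step 21: S(S(S(S(S(add(add(add(SZ, Z), mul(SZ, add(SSSZ, Z))), add(mul(Z, Z), Z)))))))
  step 22: S(S(S(S(S(add(add(S(add(Z, Z)), mul(SZ, add(SSSZ, Z))), add(mul(Z, Z), Z)))))))
  step 23: S(S(S(S(S(add(S(add(add(Z, Z), mul(SZ, add(SSSZ, Z)))), add(mul(Z, Z), Z)))))))
  step 24: S(S(S(S(S(S(add(add(add(Z, Z), mul(SZ, add(SSSZ, Z))), add(mul(Z, Z), Z))))))))
  step 25: S(S(S(S(S(S(add(add(Z, mul(SZ, add(SSSZ, Z))), add(mul(Z, Z), Z))))))))
  step 26: S(S(S(S(S(S(add(mul(SZ, add(SSSZ, Z)), add(mul(Z, Z), Z))))))))
  step 27: S(S(S(S(S(S(add(add(add(SSSZ, Z), mul(Z, add(SSSZ, Z))), add(mul(Z, Z), Z))))))))
  step 28: S(S(S(S(S(S(add(add(S(add(SSZ, Z)), mul(Z, add(SSSZ, Z))), add(mul(Z, Z), Z))))))))
  step 29: S(S(S(S(S(S(add(S(add(add(SSZ, Z), mul(Z, add(SSSZ, Z)))), add(mul(Z, Z), Z))))))))
  step 30: S(S(S(S(S(S(S(add(add(add(SSZ, Z), mul(Z, add(SSSZ, Z))), add(mul(Z, Z), Z)))))))))
  step 31: S(S(S(S(S(S(S(add(add(S(add(SZ, Z)), mul(Z, add(SSSZ, Z))), add(mul(Z, Z), Z)))))))))
  step 32: S(S(S(S(S(S(S(add(S(add(add(SZ, Z), mul(Z, add(SSSZ, Z)))), add(mul(Z, Z), Z)))))))))
  step 33: S(S(S(S(S(S(S(S(add(add(add(SZ, Z), mul(Z, add(SSSZ, Z))), add(mul(Z, Z), Z))))))))))
  step 34: S(S(S(S(S(S(S(S(add(add(S(add(Z, Z)), mul(Z, add(SSSZ, Z))), add(mul(Z, Z), Z))))))))))
  step 35: S(S(S(S(S(S(S(S(add(S(add(add(Z, Z), mul(Z, add(SSSZ, Z)))), add(mul(Z, Z), Z))))))))))
  step 36: S(S(S(S(S(S(S(S(S(add(add(add(Z, Z), mul(Z, add(SSSZ, Z))), add(mul(Z, Z), Z)))))))))))
  step 37: S(S(S(S(S(S(S(S(S(add(add(Z, mul(Z, add(SSSZ, Z))), add(mul(Z, Z), Z)))))))))))
  step 38: S(S(S(S(S(S(S(S(S(add(mul(Z, add(SSSZ, Z)), add(mul(Z, Z), Z)))))))))))
  step 39: S(S(S(S(S(S(S(S(S(add(Z, add(mul(Z, Z), Z)))))))))))
  step 40: S(S(S(S(S(S(S(S(S(add(mul(Z, Z), Z))))))))))
  step 41: S(S(S(S(S(S(S(S(S(add(Z, Z))))))))))
  step 42: S^9(Z)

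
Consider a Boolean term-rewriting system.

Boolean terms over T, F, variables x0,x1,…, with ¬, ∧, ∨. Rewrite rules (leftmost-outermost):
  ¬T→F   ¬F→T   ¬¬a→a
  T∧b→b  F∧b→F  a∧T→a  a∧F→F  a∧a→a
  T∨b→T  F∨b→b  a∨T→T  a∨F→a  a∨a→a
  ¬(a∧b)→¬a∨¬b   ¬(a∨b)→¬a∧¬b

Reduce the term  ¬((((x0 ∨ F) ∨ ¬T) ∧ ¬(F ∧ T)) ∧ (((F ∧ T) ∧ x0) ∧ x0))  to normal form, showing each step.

Answer: normal form = T  (in 19 steps)

Reduction:
  start: ¬((((x0 ∨ F) ∨ ¬T) ∧ ¬(F ∧ T)) ∧ (((F ∧ T) ∧ x0) ∧ x0))
  step 1: ¬(((x0 ∨ F) ∨ ¬T) ∧ ¬(F ∧ T)) ∨ ¬(((F ∧ T) ∧ x0) ∧ x0)
  step 2: (¬((x0 ∨ F) ∨ ¬T) ∨ ¬¬(F ∧ T)) ∨ ¬(((F ∧ T) ∧ x0) ∧ x0)
  step 3: ((¬(x0 ∨ F) ∧ ¬¬T) ∨ ¬¬(F ∧ T)) ∨ ¬(((F ∧ T) ∧ x0) ∧ x0)
  step 4: (((¬x0 ∧ ¬F) ∧ ¬¬T) ∨ ¬¬(F ∧ T)) ∨ ¬(((F ∧ T) ∧ x0) ∧ x0)
  step 5: (((¬x0 ∧ T) ∧ ¬¬T) ∨ ¬¬(F ∧ T)) ∨ ¬(((F ∧ T) ∧ x0) ∧ x0)
  step 6: ((¬x0 ∧ ¬¬T) ∨ ¬¬(F ∧ T)) ∨ ¬(((F ∧ T) ∧ x0) ∧ x0)
  step 7: ((¬x0 ∧ T) ∨ ¬¬(F ∧ T)) ∨ ¬(((F ∧ T) ∧ x0) ∧ x0)
  step 8: (¬x0 ∨ ¬¬(F ∧ T)) ∨ ¬(((F ∧ T) ∧ x0) ∧ x0)
  step 9: (¬x0 ∨ (F ∧ T)) ∨ ¬(((F ∧ T) ∧ x0) ∧ x0)
  step 10: (¬x0 ∨ F) ∨ ¬(((F ∧ T) ∧ x0) ∧ x0)
  step 11: ¬x0 ∨ ¬(((F ∧ T) ∧ x0) ∧ x0)
  step 12: ¬x0 ∨ (¬((F ∧ T) ∧ x0) ∨ ¬x0)
  step 13: ¬x0 ∨ ((¬(F ∧ T) ∨ ¬x0) ∨ ¬x0)
  step 14: ¬x0 ∨ (((¬F ∨ ¬T) ∨ ¬x0) ∨ ¬x0)
  step 15: ¬x0 ∨ (((T ∨ ¬T) ∨ ¬x0) ∨ ¬x0)
  step 16: ¬x0 ∨ ((T ∨ ¬x0) ∨ ¬x0)
  step 17: ¬x0 ∨ (T ∨ ¬x0)
  step 18: ¬x0 ∨ T
  step 19: T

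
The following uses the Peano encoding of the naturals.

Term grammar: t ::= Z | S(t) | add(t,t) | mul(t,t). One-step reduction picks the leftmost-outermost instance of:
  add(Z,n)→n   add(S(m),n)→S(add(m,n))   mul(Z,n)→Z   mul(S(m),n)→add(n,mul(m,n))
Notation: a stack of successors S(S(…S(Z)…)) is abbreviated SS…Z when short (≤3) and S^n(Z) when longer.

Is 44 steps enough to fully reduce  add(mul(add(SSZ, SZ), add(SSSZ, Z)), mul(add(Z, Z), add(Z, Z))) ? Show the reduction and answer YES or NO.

Answer: YES — reaches normal form S^9(Z) in 43 ≤ 44 steps

Reduction:
  start: add(mul(add(SSZ, SZ), add(SSSZ, Z)), mul(add(Z, Z), add(Z, Z)))
  step 1: add(mul(S(add(SZ, SZ)), add(SSSZ, Z)), mul(add(Z, Z), add(Z, Z)))
  step 2: add(add(add(SSSZ, Z), mul(add(SZ, SZ), add(SSSZ, Z))), mul(add(Z, Z), add(Z, Z)))
  step 3: add(add(S(add(SSZ, Z)), mul(add(SZ, SZ), add(SSSZ, Z))), mul(add(Z, Z), add(Z, Z)))
  step 4: add(S(add(add(SSZ, Z), mul(add(SZ, SZ), add(SSSZ, Z)))), mul(add(Z, Z), add(Z, Z)))
  step 5: S(add(add(add(SSZ, Z), mul(add(SZ, SZ), add(SSSZ, Z))), mul(add(Z, Z), add(Z, Z))))
  step 6: S(add(add(S(add(SZ, Z)), mul(add(SZ, SZ), add(SSSZ, Z))), mul(add(Z, Z), add(Z, Z))))
  step 7: S(add(S(add(add(SZ, Z), mul(add(SZ, SZ), add(SSSZ, Z)))), mul(add(Z, Z), add(Z, Z))))
  step 8: S(S(add(add(add(SZ, Z), mul(add(SZ, SZ), add(SSSZ, Z))), mul(add(Z, Z), add(Z, Z)))))
  step 9: S(S(add(add(S(add(Z, Z)), mul(add(SZ, SZ), add(SSSZ, Z))), mul(add(Z, Z), add(Z, Z)))))
  step 10: S(S(add(S(add(add(Z, Z), mul(add(SZ, SZ), add(SSSZ, Z)))), mul(add(Z, Z), add(Z, Z)))))
  step 11: S(S(S(add(add(add(Z, Z), mul(add(SZ, SZ), add(SSSZ, Z))), mul(add(Z, Z), add(Z, Z))))))
  step 12: S(S(S(add(add(Z, mul(add(SZ, SZ), add(SSSZ, Z))), mul(add(Z, Z), add(Z, Z))))))
  step 13: S(S(S(add(mul(add(SZ, SZ), add(SSSZ, Z)), mul(add(Z, Z), add(Z, Z))))))
  step 14: S(S(S(add(mul(S(add(Z, SZ)), add(SSSZ, Z)), mul(add(Z, Z), add(Z, Z))))))
  step 15: S(S(S(add(add(add(SSSZ, Z), mul(add(Z, SZ), add(SSSZ, Z))), mul(add(Z, Z), add(Z, Z))))))
  step 16: S(S(S(add(add(S(add(SSZ, Z)), mul(add(Z, SZ), add(SSSZ, Z))), mul(add(Z, Z), add(Z, Z))))))
  step 17: S(S(S(add(S(add(add(SSZ, Z), mul(add(Z, SZ), add(SSSZ, Z)))), mul(add(Z, Z), add(Z, Z))))))
  step 18: S(S(S(S(add(add(add(SSZ, Z), mul(add(Z, SZ), add(SSSZ, Z))), mul(add(Z, Z), add(Z, Z)))))))
  step 19: S(S(S(S(add(add(S(add(SZ, Z)), mul(add(Z, SZ), add(SSSZ, Z))), mul(add(Z, Z), add(Z, Z)))))))
  step 20: S(S(S(S(add(S(add(add(SZ, Z), mul(add(Z, SZ), add(SSSZ, Z)))), mul(add(Z, Z), add(Z, Z)))))))
  step 21: S(S(S(S(S(add(add(add(SZ, Z), mul(add(Z, SZ), add(SSSZ, Z))), mul(add(Z, Z), add(Z, Z))))))))
  step 22: S(S(S(S(S(add(add(S(add(Z, Z)), mul(add(Z, SZ), add(SSSZ, Z))), mul(add(Z, Z), add(Z, Z))))))))
  step 23: S(S(S(S(S(add(S(add(add(Z, Z), mul(add(Z, SZ), add(SSSZ, Z)))), mul(add(Z, Z), add(Z, Z))))))))
  step 24: S(S(S(S(S(S(add(add(add(Z, Z), mul(add(Z, SZ), add(SSSZ, Z))), mul(add(Z, Z), add(Z, Z)))))))))
  step 25: S(S(S(S(S(S(add(add(Z, mul(add(Z, SZ), add(SSSZ, Z))), mul(add(Z, Z), add(Z, Z)))))))))
  step 26: S(S(S(S(S(S(add(mul(add(Z, SZ), add(SSSZ, Z)), mul(add(Z, Z), add(Z, Z)))))))))
  step 27: S(S(S(S(S(S(add(mul(SZ, add(SSSZ, Z)), mul(add(Z, Z), add(Z, Z)))))))))
  step 28: S(S(S(S(S(S(add(add(add(SSSZ, Z), mul(Z, add(SSSZ, Z))), mul(add(Z, Z), add(Z, Z)))))))))
  step 29: S(S(S(S(S(S(add(add(S(add(SSZ, Z)), mul(Z, add(SSSZ, Z))), mul(add(Z, Z), add(Z, Z)))))))))
  step 30: S(S(S(S(S(S(add(S(add(add(SSZ, Z), mul(Z, add(SSSZ, Z)))), mul(add(Z, Z), add(Z, Z)))))))))
  step 31: S(S(S(S(S(S(S(add(add(add(SSZ, Z), mul(Z, add(SSSZ, Z))), mul(add(Z, Z), add(Z, Z))))))))))
  step 32: S(S(S(S(S(S(S(add(add(S(add(SZ, Z)), mul(Z, add(SSSZ, Z))), mul(add(Z, Z), add(Z, Z))))))))))
  step 33: S(S(S(S(S(S(S(add(S(add(add(SZ, Z), mul(Z, add(SSSZ, Z)))), mul(add(Z, Z), add(Z, Z))))))))))
  step 34: S(S(S(S(S(S(S(S(add(add(add(SZ, Z), mul(Z, add(SSSZ, Z))), mul(add(Z, Z), add(Z, Z)))))))))))
  step 35: S(S(S(S(S(S(S(S(add(add(S(add(Z, Z)), mul(Z, add(SSSZ, Z))), mul(add(Z, Z), add(Z, Z)))))))))))
  step 36: S(S(S(S(S(S(S(S(add(S(add(add(Z, Z), mul(Z, add(SSSZ, Z)))), mul(add(Z, Z), add(Z, Z)))))))))))
  step 37: S(S(S(S(S(S(S(S(S(add(add(add(Z, Z), mul(Z, add(SSSZ, Z))), mul(add(Z, Z), add(Z, Z))))))))))))
  step 38: S(S(S(S(S(S(S(S(S(add(add(Z, mul(Z, add(SSSZ, Z))), mul(add(Z, Z), add(Z, Z))))))))))))
  step 39: S(S(S(S(S(S(S(S(S(add(mul(Z, add(SSSZ, Z)), mul(add(Z, Z), add(Z, Z))))))))))))
  step 40: S(S(S(S(S(S(S(S(S(add(Z, mul(add(Z, Z), add(Z, Z))))))))))))
  step 41: S(S(S(S(S(S(S(S(S(mul(add(Z, Z), add(Z, Z)))))))))))
  step 42: S(S(S(S(S(S(S(S(S(mul(Z, add(Z, Z)))))))))))
  step 43: S^9(Z)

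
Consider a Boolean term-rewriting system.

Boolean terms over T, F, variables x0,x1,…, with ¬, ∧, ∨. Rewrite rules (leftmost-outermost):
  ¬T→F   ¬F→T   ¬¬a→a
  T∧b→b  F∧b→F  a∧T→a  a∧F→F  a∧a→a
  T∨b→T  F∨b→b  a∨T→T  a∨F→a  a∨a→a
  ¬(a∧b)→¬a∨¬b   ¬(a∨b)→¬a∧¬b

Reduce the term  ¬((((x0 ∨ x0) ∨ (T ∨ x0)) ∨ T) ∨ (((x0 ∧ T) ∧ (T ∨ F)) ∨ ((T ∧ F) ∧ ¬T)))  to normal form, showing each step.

Answer: normal form = F  (in 11 steps)

Reduction:
  start: ¬((((x0 ∨ x0) ∨ (T ∨ x0)) ∨ T) ∨ (((x0 ∧ T) ∧ (T ∨ F)) ∨ ((T ∧ F) ∧ ¬T)))
  [1] ¬(((x0 ∨ x0) ∨ (T ∨ x0)) ∨ T) ∧ ¬(((x0 ∧ T) ∧ (T ∨ F)) ∨ ((T ∧ F) ∧ ¬T))
  [2] (¬((x0 ∨ x0) ∨ (T ∨ x0)) ∧ ¬T) ∧ ¬(((x0 ∧ T) ∧ (T ∨ F)) ∨ ((T ∧ F) ∧ ¬T))
  [3] ((¬(x0 ∨ x0) ∧ ¬(T ∨ x0)) ∧ ¬T) ∧ ¬(((x0 ∧ T) ∧ (T ∨ F)) ∨ ((T ∧ F) ∧ ¬T))
  [4] (((¬x0 ∧ ¬x0) ∧ ¬(T ∨ x0)) ∧ ¬T) ∧ ¬(((x0 ∧ T) ∧ (T ∨ F)) ∨ ((T ∧ F) ∧ ¬T))
  [5] ((¬x0 ∧ ¬(T ∨ x0)) ∧ ¬T) ∧ ¬(((x0 ∧ T) ∧ (T ∨ F)) ∨ ((T ∧ F) ∧ ¬T))
  [6] ((¬x0 ∧ (¬T ∧ ¬x0)) ∧ ¬T) ∧ ¬(((x0 ∧ T) ∧ (T ∨ F)) ∨ ((T ∧ F) ∧ ¬T))
  [7] ((¬x0 ∧ (F ∧ ¬x0)) ∧ ¬T) ∧ ¬(((x0 ∧ T) ∧ (T ∨ F)) ∨ ((T ∧ F) ∧ ¬T))
  [8] ((¬x0 ∧ F) ∧ ¬T) ∧ ¬(((x0 ∧ T) ∧ (T ∨ F)) ∨ ((T ∧ F) ∧ ¬T))
  [9] (F ∧ ¬T) ∧ ¬(((x0 ∧ T) ∧ (T ∨ F)) ∨ ((T ∧ F) ∧ ¬T))
  [10] F ∧ ¬(((x0 ∧ T) ∧ (T ∨ F)) ∨ ((T ∧ F) ∧ ¬T))
  [11] F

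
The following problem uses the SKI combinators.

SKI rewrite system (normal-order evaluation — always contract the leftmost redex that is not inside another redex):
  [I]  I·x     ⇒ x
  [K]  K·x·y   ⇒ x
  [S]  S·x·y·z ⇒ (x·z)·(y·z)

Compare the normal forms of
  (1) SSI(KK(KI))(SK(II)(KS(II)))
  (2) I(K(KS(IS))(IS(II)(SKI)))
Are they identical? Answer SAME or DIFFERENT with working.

Answer: SAME — A ⇓ S, B ⇓ S

Derivation:
Term A:
  start: SSI(KK(KI))(SK(II)(KS(II)))
  step 1: S(KK(KI))(I(KK(KI)))(SK(II)(KS(II)))
  step 2: KK(KI)(SK(II)(KS(II)))(I(KK(KI))(SK(II)(KS(II))))
  step 3: K(SK(II)(KS(II)))(I(KK(KI))(SK(II)(KS(II))))
  step 4: SK(II)(KS(II))
  step 5: K(KS(II))(II(KS(II)))
  step 6: KS(II)
  step 7: S

Term B:
  start: I(K(KS(IS))(IS(II)(SKI)))
  step 1: K(KS(IS))(IS(II)(SKI))
  step 2: KS(IS)
  step 3: S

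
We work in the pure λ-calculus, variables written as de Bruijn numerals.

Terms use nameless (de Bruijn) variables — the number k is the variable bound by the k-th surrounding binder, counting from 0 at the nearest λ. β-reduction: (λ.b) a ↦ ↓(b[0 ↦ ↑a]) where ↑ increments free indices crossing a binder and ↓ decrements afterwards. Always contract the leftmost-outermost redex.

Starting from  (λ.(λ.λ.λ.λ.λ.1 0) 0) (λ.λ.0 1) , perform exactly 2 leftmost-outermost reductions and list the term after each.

  start: (λ.(λ.λ.λ.λ.λ.1 0) 0) (λ.λ.0 1)
  →1  (λ.λ.λ.λ.λ.1 0) (λ.λ.0 1)
  →2  λ.λ.λ.λ.1 0

Answer: after 2 steps: λ.λ.λ.λ.1 0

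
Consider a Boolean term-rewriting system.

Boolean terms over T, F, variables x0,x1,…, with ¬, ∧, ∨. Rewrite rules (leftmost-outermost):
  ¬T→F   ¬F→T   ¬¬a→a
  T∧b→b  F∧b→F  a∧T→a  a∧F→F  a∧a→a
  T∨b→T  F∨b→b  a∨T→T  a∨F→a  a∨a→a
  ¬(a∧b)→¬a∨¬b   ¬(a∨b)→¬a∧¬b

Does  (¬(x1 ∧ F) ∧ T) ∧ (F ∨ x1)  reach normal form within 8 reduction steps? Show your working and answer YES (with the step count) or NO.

Answer: YES — reaches normal form x1 in 6 ≤ 8 steps

Reduction:
  start: (¬(x1 ∧ F) ∧ T) ∧ (F ∨ x1)
  →1  ¬(x1 ∧ F) ∧ (F ∨ x1)
  →2  (¬x1 ∨ ¬F) ∧ (F ∨ x1)
  →3  (¬x1 ∨ T) ∧ (F ∨ x1)
  →4  T ∧ (F ∨ x1)
  →5  F ∨ x1
  →6  x1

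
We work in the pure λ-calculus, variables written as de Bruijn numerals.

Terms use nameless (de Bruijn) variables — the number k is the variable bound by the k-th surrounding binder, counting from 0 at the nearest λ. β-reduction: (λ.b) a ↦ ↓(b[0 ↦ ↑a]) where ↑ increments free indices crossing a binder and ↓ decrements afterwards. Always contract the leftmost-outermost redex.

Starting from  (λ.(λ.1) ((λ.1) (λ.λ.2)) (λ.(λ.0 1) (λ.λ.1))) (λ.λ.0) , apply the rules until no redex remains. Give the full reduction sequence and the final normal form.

  start: (λ.(λ.1) ((λ.1) (λ.λ.2)) (λ.(λ.0 1) (λ.λ.1))) (λ.λ.0)
  →1  (λ.λ.λ.0) ((λ.λ.λ.0) (λ.λ.λ.λ.0)) (λ.(λ.0 1) (λ.λ.1))
  →2  (λ.λ.0) (λ.(λ.0 1) (λ.λ.1))
  →3  λ.0

Answer: normal form = λ.0  (in 3 steps)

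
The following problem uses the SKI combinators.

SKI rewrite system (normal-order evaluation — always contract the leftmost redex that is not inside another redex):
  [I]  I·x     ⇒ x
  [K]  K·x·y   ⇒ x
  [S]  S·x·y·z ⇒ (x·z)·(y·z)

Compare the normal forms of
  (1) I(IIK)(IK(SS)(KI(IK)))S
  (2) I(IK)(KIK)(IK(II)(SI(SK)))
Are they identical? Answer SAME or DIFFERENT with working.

Answer: DIFFERENT — A ⇓ SS, B ⇓ I

Working:
Term A:
  start: I(IIK)(IK(SS)(KI(IK)))S
  [1] IIK(IK(SS)(KI(IK)))S
  [2] IK(IK(SS)(KI(IK)))S
  [3] K(IK(SS)(KI(IK)))S
  [4] IK(SS)(KI(IK))
  [5] K(SS)(KI(IK))
  [6] SS

Term B:
  start: I(IK)(KIK)(IK(II)(SI(SK)))
  [1] IK(KIK)(IK(II)(SI(SK)))
  [2] K(KIK)(IK(II)(SI(SK)))
  [3] KIK
  [4] I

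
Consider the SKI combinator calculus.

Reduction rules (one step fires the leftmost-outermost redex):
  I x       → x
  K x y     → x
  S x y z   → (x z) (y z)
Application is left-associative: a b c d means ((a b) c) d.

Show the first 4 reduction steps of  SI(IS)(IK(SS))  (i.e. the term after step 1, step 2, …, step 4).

  start: SI(IS)(IK(SS))
  [1] I(IK(SS))(IS(IK(SS)))
  [2] IK(SS)(IS(IK(SS)))
  [3] K(SS)(IS(IK(SS)))
  [4] SS

Answer: after 4 steps: SS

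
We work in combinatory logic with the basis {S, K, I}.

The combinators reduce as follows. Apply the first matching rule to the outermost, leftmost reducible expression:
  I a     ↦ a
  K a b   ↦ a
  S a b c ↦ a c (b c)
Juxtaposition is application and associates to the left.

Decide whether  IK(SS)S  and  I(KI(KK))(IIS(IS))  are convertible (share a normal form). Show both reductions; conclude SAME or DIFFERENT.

Term A:
  start: IK(SS)S
  →1  K(SS)S
  →2  SS

Term B:
  start: I(KI(KK))(IIS(IS))
  →1  KI(KK)(IIS(IS))
  →2  I(IIS(IS))
  →3  IIS(IS)
  →4  IS(IS)
  →5  S(IS)
  →6  SS

Answer: SAME — A ⇓ SS, B ⇓ SS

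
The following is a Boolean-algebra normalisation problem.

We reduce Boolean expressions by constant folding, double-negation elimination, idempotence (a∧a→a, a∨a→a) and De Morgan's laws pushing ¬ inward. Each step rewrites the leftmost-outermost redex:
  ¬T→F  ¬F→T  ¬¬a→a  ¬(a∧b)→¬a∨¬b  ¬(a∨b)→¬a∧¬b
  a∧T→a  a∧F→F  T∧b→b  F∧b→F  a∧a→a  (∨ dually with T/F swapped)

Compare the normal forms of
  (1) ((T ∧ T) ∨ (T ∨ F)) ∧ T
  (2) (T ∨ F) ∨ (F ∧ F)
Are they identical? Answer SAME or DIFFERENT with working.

Answer: SAME — A ⇓ T, B ⇓ T

Derivation:
Term A:
  start: ((T ∧ T) ∨ (T ∨ F)) ∧ T
  step 1: (T ∧ T) ∨ (T ∨ F)
  step 2: T ∨ (T ∨ F)
  step 3: T

Term B:
  start: (T ∨ F) ∨ (F ∧ F)
  step 1: T ∨ (F ∧ F)
  step 2: T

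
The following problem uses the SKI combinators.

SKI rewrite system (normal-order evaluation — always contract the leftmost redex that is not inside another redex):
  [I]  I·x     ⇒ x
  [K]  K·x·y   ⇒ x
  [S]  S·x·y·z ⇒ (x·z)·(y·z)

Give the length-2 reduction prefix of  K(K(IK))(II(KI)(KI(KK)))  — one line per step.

  start: K(K(IK))(II(KI)(KI(KK)))
  [1] K(IK)
  [2] KK

Answer: after 2 steps: KK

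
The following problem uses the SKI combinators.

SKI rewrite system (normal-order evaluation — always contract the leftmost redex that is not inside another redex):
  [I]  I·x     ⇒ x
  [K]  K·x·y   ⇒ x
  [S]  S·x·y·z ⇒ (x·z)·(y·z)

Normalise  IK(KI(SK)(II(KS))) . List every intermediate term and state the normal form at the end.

Answer: normal form = K(KS)  (in 5 steps)

Working:
  start: IK(KI(SK)(II(KS)))
  step 1: K(KI(SK)(II(KS)))
  step 2: K(I(II(KS)))
  step 3: K(II(KS))
  step 4: K(I(KS))
  step 5: K(KS)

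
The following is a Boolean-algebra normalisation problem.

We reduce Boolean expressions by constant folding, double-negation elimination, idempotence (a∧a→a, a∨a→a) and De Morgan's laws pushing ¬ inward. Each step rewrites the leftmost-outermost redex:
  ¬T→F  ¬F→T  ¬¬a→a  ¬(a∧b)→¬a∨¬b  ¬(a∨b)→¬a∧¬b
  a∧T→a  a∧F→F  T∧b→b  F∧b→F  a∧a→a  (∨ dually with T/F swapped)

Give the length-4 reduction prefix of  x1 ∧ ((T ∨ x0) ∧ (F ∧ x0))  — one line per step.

Answer: after 4 steps: F

Reduction:
  start: x1 ∧ ((T ∨ x0) ∧ (F ∧ x0))
  [1] x1 ∧ (T ∧ (F ∧ x0))
  [2] x1 ∧ (F ∧ x0)
  [3] x1 ∧ F
  [4] F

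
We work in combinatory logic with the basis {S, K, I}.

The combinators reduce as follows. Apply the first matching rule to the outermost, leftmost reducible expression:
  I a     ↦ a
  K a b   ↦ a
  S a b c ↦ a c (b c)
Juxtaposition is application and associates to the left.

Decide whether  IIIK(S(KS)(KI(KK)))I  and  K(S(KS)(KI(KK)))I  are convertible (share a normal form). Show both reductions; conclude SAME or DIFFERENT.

Answer: SAME — A ⇓ S(KS)I, B ⇓ S(KS)I

Working:
Term A:
  start: IIIK(S(KS)(KI(KK)))I
  step 1: IIK(S(KS)(KI(KK)))I
  step 2: IK(S(KS)(KI(KK)))I
  step 3: K(S(KS)(KI(KK)))I
  step 4: S(KS)(KI(KK))
  step 5: S(KS)I

Term B:
  start: K(S(KS)(KI(KK)))I
  step 1: S(KS)(KI(KK))
  step 2: S(KS)I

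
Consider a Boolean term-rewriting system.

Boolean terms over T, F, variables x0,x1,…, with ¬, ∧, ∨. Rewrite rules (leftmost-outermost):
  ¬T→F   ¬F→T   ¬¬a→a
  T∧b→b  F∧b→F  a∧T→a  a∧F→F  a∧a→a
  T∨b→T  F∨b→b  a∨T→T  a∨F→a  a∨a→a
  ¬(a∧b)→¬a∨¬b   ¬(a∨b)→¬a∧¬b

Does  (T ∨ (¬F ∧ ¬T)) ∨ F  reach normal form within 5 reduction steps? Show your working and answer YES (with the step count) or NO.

Answer: YES — reaches normal form T in 2 ≤ 5 steps

Working:
  start: (T ∨ (¬F ∧ ¬T)) ∨ F
  [1] T ∨ (¬F ∧ ¬T)
  [2] T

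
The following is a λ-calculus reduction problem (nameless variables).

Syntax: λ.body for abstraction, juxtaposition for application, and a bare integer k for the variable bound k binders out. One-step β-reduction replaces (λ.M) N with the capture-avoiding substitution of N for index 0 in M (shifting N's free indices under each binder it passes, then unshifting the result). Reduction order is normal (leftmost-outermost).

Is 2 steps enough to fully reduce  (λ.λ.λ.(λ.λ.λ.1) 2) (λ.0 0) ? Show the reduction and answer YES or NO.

Answer: YES — reaches normal form λ.λ.λ.λ.1 in 2 ≤ 2 steps

Derivation:
  start: (λ.λ.λ.(λ.λ.λ.1) 2) (λ.0 0)
  step 1: λ.λ.(λ.λ.λ.1) (λ.0 0)
  step 2: λ.λ.λ.λ.1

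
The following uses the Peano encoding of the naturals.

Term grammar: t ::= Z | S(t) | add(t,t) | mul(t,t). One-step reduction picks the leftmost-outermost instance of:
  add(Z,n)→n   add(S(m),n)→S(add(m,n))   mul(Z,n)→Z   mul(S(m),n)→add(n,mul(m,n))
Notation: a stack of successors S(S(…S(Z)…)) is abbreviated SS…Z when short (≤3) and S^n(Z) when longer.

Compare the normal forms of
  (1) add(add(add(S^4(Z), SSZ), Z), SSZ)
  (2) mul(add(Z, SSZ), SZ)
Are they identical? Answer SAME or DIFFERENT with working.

Answer: DIFFERENT — A ⇓ S^8(Z), B ⇓ SSZ

Reduction:
Term A:
  start: add(add(add(S^4(Z), SSZ), Z), SSZ)
  [1] add(add(S(add(SSSZ, SSZ)), Z), SSZ)
  [2] add(S(add(add(SSSZ, SSZ), Z)), SSZ)
  [3] S(add(add(add(SSSZ, SSZ), Z), SSZ))
  [4] S(add(add(S(add(SSZ, SSZ)), Z), SSZ))
  [5] S(add(S(add(add(SSZ, SSZ), Z)), SSZ))
  [6] S(S(add(add(add(SSZ, SSZ), Z), SSZ)))
  [7] S(S(add(add(S(add(SZ, SSZ)), Z), SSZ)))
  [8] S(S(add(S(add(add(SZ, SSZ), Z)), SSZ)))
  [9] S(S(S(add(add(add(SZ, SSZ), Z), SSZ))))
  [10] S(S(S(add(add(S(add(Z, SSZ)), Z), SSZ))))
  [11] S(S(S(add(S(add(add(Z, SSZ), Z)), SSZ))))
  [12] S(S(S(S(add(add(add(Z, SSZ), Z), SSZ)))))
  [13] S(S(S(S(add(add(SSZ, Z), SSZ)))))
  [14] S(S(S(S(add(S(add(SZ, Z)), SSZ)))))
  [15] S(S(S(S(S(add(add(SZ, Z), SSZ))))))
  [16] S(S(S(S(S(add(S(add(Z, Z)), SSZ))))))
  [17] S(S(S(S(S(S(add(add(Z, Z), SSZ)))))))
  [18] S(S(S(S(S(S(add(Z, SSZ)))))))
  [19] S^8(Z)

Term B:
  start: mul(add(Z, SSZ), SZ)
  [1] mul(SSZ, SZ)
  [2] add(SZ, mul(SZ, SZ))
  [3] S(add(Z, mul(SZ, SZ)))
  [4] S(mul(SZ, SZ))
  [5] S(add(SZ, mul(Z, SZ)))
  [6] S(S(add(Z, mul(Z, SZ))))
  [7] S(S(mul(Z, SZ)))
  [8] SSZ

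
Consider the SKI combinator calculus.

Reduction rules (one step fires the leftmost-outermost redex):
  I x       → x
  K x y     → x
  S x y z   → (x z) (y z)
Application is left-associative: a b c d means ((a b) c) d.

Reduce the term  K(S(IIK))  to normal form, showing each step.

  start: K(S(IIK))
  →1  K(S(IK))
  →2  K(SK)

Answer: normal form = K(SK)  (in 2 steps)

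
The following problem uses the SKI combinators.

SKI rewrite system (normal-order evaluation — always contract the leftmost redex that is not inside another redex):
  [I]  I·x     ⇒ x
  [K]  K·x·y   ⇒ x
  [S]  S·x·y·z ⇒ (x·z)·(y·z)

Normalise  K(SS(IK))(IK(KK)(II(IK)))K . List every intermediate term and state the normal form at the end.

  start: K(SS(IK))(IK(KK)(II(IK)))K
  step 1: SS(IK)K
  step 2: SK(IKK)
  step 3: SK(KK)

Answer: normal form = SK(KK)  (in 3 steps)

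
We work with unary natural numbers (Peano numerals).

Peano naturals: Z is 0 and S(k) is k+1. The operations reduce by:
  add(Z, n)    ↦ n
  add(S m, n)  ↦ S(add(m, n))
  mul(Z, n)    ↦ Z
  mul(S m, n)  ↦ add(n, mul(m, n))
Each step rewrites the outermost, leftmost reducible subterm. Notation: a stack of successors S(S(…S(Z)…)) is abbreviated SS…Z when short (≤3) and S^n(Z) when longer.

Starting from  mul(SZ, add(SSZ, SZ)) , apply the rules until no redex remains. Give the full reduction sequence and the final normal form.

  start: mul(SZ, add(SSZ, SZ))
  [1] add(add(SSZ, SZ), mul(Z, add(SSZ, SZ)))
  [2] add(S(add(SZ, SZ)), mul(Z, add(SSZ, SZ)))
  [3] S(add(add(SZ, SZ), mul(Z, add(SSZ, SZ))))
  [4] S(add(S(add(Z, SZ)), mul(Z, add(SSZ, SZ))))
  [5] S(S(add(add(Z, SZ), mul(Z, add(SSZ, SZ)))))
  [6] S(S(add(SZ, mul(Z, add(SSZ, SZ)))))
  [7] S(S(S(add(Z, mul(Z, add(SSZ, SZ))))))
  [8] S(S(S(mul(Z, add(SSZ, SZ)))))
  [9] SSSZ

Answer: normal form = SSSZ  (in 9 steps)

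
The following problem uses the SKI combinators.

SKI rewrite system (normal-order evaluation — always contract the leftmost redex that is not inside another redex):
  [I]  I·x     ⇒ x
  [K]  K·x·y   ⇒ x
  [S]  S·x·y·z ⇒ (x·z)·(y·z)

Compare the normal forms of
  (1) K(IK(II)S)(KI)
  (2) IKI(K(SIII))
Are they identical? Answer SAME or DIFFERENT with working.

Term A:
  start: K(IK(II)S)(KI)
  step 1: IK(II)S
  step 2: K(II)S
  step 3: II
  step 4: I

Term B:
  start: IKI(K(SIII))
  step 1: KI(K(SIII))
  step 2: I

Answer: SAME — A ⇓ I, B ⇓ I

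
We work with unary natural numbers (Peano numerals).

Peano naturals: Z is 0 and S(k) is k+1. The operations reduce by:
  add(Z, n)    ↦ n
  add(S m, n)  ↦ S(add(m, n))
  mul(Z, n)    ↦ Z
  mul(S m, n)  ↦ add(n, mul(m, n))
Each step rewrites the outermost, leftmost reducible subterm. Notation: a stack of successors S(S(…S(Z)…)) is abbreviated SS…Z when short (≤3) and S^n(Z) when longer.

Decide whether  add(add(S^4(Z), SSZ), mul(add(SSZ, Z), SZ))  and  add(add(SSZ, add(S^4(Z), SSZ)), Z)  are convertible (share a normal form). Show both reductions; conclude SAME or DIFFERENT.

Answer: SAME — A ⇓ S^8(Z), B ⇓ S^8(Z)

Derivation:
Term A:
  start: add(add(S^4(Z), SSZ), mul(add(SSZ, Z), SZ))
  step 1: add(S(add(SSSZ, SSZ)), mul(add(SSZ, Z), SZ))
  step 2: S(add(add(SSSZ, SSZ), mul(add(SSZ, Z), SZ)))
  step 3: S(add(S(add(SSZ, SSZ)), mul(add(SSZ, Z), SZ)))
  step 4: S(S(add(add(SSZ, SSZ), mul(add(SSZ, Z), SZ))))
  step 5: S(S(add(S(add(SZ, SSZ)), mul(add(SSZ, Z), SZ))))
  step 6: S(S(S(add(add(SZ, SSZ), mul(add(SSZ, Z), SZ)))))
  step 7: S(S(S(add(S(add(Z, SSZ)), mul(add(SSZ, Z), SZ)))))
  step 8: S(S(S(S(add(add(Z, SSZ), mul(add(SSZ, Z), SZ))))))
  step 9: S(S(S(S(add(SSZ, mul(add(SSZ, Z), SZ))))))
  step 10: S(S(S(S(S(add(SZ, mul(add(SSZ, Z), SZ)))))))
  step 11: S(S(S(S(S(S(add(Z, mul(add(SSZ, Z), SZ))))))))
  step 12: S(S(S(S(S(S(mul(add(SSZ, Z), SZ)))))))
  step 13: S(S(S(S(S(S(mul(S(add(SZ, Z)), SZ)))))))
  step 14: S(S(S(S(S(S(add(SZ, mul(add(SZ, Z), SZ))))))))
  step 15: S(S(S(S(S(S(S(add(Z, mul(add(SZ, Z), SZ)))))))))
  step 16: S(S(S(S(S(S(S(mul(add(SZ, Z), SZ))))))))
  step 17: S(S(S(S(S(S(S(mul(S(add(Z, Z)), SZ))))))))
  step 18: S(S(S(S(S(S(S(add(SZ, mul(add(Z, Z), SZ)))))))))
  step 19: S(S(S(S(S(S(S(S(add(Z, mul(add(Z, Z), SZ))))))))))
  step 20: S(S(S(S(S(S(S(S(mul(add(Z, Z), SZ)))))))))
  step 21: S(S(S(S(S(S(S(S(mul(Z, SZ)))))))))
  step 22: S^8(Z)

Term B:
  start: add(add(SSZ, add(S^4(Z), SSZ)), Z)
  step 1: add(S(add(SZ, add(S^4(Z), SSZ))), Z)
  step 2: S(add(add(SZ, add(S^4(Z), SSZ)), Z))
  step 3: S(add(S(add(Z, add(S^4(Z), SSZ))), Z))
  step 4: S(S(add(add(Z, add(S^4(Z), SSZ)), Z)))
  step 5: S(S(add(add(S^4(Z), SSZ), Z)))
  step 6: S(S(add(S(add(SSSZ, SSZ)), Z)))
  step 7: S(S(S(add(add(SSSZ, SSZ), Z))))
  step 8: S(S(S(add(S(add(SSZ, SSZ)), Z))))
  step 9: S(S(S(S(add(add(SSZ, SSZ), Z)))))
  step 10: S(S(S(S(add(S(add(SZ, SSZ)), Z)))))
  step 11: S(S(S(S(S(add(add(SZ, SSZ), Z))))))
  step 12: S(S(S(S(S(add(S(add(Z, SSZ)), Z))))))
  step 13: S(S(S(S(S(S(add(add(Z, SSZ), Z)))))))
  step 14: S(S(S(S(S(S(add(SSZ, Z)))))))
  step 15: S(S(S(S(S(S(S(add(SZ, Z))))))))
  step 16: S(S(S(S(S(S(S(S(add(Z, Z)))))))))
  step 17: S^8(Z)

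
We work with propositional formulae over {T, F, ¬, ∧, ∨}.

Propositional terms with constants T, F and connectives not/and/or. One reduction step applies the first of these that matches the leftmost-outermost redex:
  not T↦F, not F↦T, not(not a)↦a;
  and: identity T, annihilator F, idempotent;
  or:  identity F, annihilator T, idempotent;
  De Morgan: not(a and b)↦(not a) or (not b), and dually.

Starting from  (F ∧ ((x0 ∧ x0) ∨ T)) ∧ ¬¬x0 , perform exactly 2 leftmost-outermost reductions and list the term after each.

Answer: after 2 steps: F

Reduction:
  start: (F ∧ ((x0 ∧ x0) ∨ T)) ∧ ¬¬x0
  [1] F ∧ ¬¬x0
  [2] F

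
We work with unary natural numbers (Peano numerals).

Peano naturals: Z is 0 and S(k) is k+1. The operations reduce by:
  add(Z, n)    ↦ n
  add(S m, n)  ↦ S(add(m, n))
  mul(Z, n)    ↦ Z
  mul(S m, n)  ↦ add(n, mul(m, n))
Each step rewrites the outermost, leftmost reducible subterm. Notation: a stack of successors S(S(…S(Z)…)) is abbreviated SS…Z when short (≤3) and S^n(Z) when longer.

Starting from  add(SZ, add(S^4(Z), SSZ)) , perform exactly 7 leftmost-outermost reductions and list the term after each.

Answer: after 7 steps: S^7(Z)

Working:
  start: add(SZ, add(S^4(Z), SSZ))
  →1  S(add(Z, add(S^4(Z), SSZ)))
  →2  S(add(S^4(Z), SSZ))
  →3  S(S(add(SSSZ, SSZ)))
  →4  S(S(S(add(SSZ, SSZ))))
  →5  S(S(S(S(add(SZ, SSZ)))))
  →6  S(S(S(S(S(add(Z, SSZ))))))
  →7  S^7(Z)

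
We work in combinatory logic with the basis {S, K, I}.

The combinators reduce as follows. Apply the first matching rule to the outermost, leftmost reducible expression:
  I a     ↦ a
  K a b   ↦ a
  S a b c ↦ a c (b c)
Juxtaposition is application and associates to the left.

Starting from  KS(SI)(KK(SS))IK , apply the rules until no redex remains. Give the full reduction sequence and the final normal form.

Answer: normal form = K  (in 4 steps)

Reduction:
  start: KS(SI)(KK(SS))IK
  step 1: S(KK(SS))IK
  step 2: KK(SS)K(IK)
  step 3: KK(IK)
  step 4: K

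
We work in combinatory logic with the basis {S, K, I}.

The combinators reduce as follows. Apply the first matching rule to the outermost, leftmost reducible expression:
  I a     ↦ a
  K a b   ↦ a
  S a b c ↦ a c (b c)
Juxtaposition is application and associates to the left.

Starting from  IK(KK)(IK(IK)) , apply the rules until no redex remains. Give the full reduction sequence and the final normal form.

Answer: normal form = KK  (in 2 steps)

Working:
  start: IK(KK)(IK(IK))
  →1  K(KK)(IK(IK))
  →2  KK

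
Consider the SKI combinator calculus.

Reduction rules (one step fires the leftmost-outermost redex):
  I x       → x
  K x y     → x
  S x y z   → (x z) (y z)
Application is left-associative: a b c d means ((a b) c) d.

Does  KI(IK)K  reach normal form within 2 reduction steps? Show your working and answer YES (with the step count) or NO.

Answer: YES — reaches normal form K in 2 ≤ 2 steps

Working:
  start: KI(IK)K
  →1  IK
  →2  K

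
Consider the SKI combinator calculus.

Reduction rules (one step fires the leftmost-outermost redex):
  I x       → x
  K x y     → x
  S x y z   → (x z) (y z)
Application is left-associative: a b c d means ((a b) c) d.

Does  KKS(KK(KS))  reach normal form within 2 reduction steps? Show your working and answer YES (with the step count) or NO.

  start: KKS(KK(KS))
  →1  K(KK(KS))
  →2  KK

Answer: YES — reaches normal form KK in 2 ≤ 2 steps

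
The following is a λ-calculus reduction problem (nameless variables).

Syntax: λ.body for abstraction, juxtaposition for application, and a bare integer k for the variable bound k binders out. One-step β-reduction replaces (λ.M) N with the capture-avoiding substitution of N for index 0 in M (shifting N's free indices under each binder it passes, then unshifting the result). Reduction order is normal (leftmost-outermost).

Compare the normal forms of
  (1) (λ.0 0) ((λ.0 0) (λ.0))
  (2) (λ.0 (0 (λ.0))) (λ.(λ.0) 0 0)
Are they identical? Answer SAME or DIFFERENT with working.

Answer: SAME — A ⇓ λ.0, B ⇓ λ.0

Derivation:
Term A:
  start: (λ.0 0) ((λ.0 0) (λ.0))
  [1] (λ.0 0) (λ.0) ((λ.0 0) (λ.0))
  [2] (λ.0) (λ.0) ((λ.0 0) (λ.0))
  [3] (λ.0) ((λ.0 0) (λ.0))
  [4] (λ.0 0) (λ.0)
  [5] (λ.0) (λ.0)
  [6] λ.0

Term B:
  start: (λ.0 (0 (λ.0))) (λ.(λ.0) 0 0)
  [1] (λ.(λ.0) 0 0) ((λ.(λ.0) 0 0) (λ.0))
  [2] (λ.0) ((λ.(λ.0) 0 0) (λ.0)) ((λ.(λ.0) 0 0) (λ.0))
  [3] (λ.(λ.0) 0 0) (λ.0) ((λ.(λ.0) 0 0) (λ.0))
  [4] (λ.0) (λ.0) (λ.0) ((λ.(λ.0) 0 0) (λ.0))
  [5] (λ.0) (λ.0) ((λ.(λ.0) 0 0) (λ.0))
  [6] (λ.0) ((λ.(λ.0) 0 0) (λ.0))
  [7] (λ.(λ.0) 0 0) (λ.0)
  [8] (λ.0) (λ.0) (λ.0)
  [9] (λ.0) (λ.0)
  [10] λ.0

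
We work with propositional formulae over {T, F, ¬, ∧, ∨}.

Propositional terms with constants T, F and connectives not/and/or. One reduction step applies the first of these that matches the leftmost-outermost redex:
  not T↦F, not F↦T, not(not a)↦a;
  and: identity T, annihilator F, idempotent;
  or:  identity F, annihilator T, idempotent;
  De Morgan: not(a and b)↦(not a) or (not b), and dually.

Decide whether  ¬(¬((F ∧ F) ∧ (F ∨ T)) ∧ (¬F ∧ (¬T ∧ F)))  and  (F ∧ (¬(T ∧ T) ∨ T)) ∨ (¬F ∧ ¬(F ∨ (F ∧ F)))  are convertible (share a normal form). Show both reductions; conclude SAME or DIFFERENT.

Term A:
  start: ¬(¬((F ∧ F) ∧ (F ∨ T)) ∧ (¬F ∧ (¬T ∧ F)))
  →1  ¬¬((F ∧ F) ∧ (F ∨ T)) ∨ ¬(¬F ∧ (¬T ∧ F))
  →2  ((F ∧ F) ∧ (F ∨ T)) ∨ ¬(¬F ∧ (¬T ∧ F))
  →3  (F ∧ (F ∨ T)) ∨ ¬(¬F ∧ (¬T ∧ F))
  →4  F ∨ ¬(¬F ∧ (¬T ∧ F))
  →5  ¬(¬F ∧ (¬T ∧ F))
  →6  ¬¬F ∨ ¬(¬T ∧ F)
  →7  F ∨ ¬(¬T ∧ F)
  →8  ¬(¬T ∧ F)
  →9  ¬¬T ∨ ¬F
  →10  T ∨ ¬F
  →11  T

Term B:
  start: (F ∧ (¬(T ∧ T) ∨ T)) ∨ (¬F ∧ ¬(F ∨ (F ∧ F)))
  →1  F ∨ (¬F ∧ ¬(F ∨ (F ∧ F)))
  →2  ¬F ∧ ¬(F ∨ (F ∧ F))
  →3  T ∧ ¬(F ∨ (F ∧ F))
  →4  ¬(F ∨ (F ∧ F))
  →5  ¬F ∧ ¬(F ∧ F)
  →6  T ∧ ¬(F ∧ F)
  →7  ¬(F ∧ F)
  →8  ¬F ∨ ¬F
  →9  ¬F
  →10  T

Answer: SAME — A ⇓ T, B ⇓ T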